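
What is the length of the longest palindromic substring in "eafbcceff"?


Input: "eafbcceff"
Checking substrings for palindromes:
  [4:6] "cc" (len 2) => palindrome
  [7:9] "ff" (len 2) => palindrome
Longest palindromic substring: "cc" with length 2

2


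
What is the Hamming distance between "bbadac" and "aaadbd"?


Comparing "bbadac" and "aaadbd" position by position:
  Position 0: 'b' vs 'a' => differ
  Position 1: 'b' vs 'a' => differ
  Position 2: 'a' vs 'a' => same
  Position 3: 'd' vs 'd' => same
  Position 4: 'a' vs 'b' => differ
  Position 5: 'c' vs 'd' => differ
Total differences (Hamming distance): 4

4


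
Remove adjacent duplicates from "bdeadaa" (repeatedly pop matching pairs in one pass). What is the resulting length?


Input: bdeadaa
Stack-based adjacent duplicate removal:
  Read 'b': push. Stack: b
  Read 'd': push. Stack: bd
  Read 'e': push. Stack: bde
  Read 'a': push. Stack: bdea
  Read 'd': push. Stack: bdead
  Read 'a': push. Stack: bdeada
  Read 'a': matches stack top 'a' => pop. Stack: bdead
Final stack: "bdead" (length 5)

5


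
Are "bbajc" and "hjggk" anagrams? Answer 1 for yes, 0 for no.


Strings: "bbajc", "hjggk"
Sorted first:  abbcj
Sorted second: gghjk
Differ at position 0: 'a' vs 'g' => not anagrams

0


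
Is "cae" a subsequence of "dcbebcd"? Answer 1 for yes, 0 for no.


Check if "cae" is a subsequence of "dcbebcd"
Greedy scan:
  Position 0 ('d'): no match needed
  Position 1 ('c'): matches sub[0] = 'c'
  Position 2 ('b'): no match needed
  Position 3 ('e'): no match needed
  Position 4 ('b'): no match needed
  Position 5 ('c'): no match needed
  Position 6 ('d'): no match needed
Only matched 1/3 characters => not a subsequence

0


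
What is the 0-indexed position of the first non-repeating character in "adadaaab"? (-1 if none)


Input: adadaaab
Character frequencies:
  'a': 5
  'b': 1
  'd': 2
Scanning left to right for freq == 1:
  Position 0 ('a'): freq=5, skip
  Position 1 ('d'): freq=2, skip
  Position 2 ('a'): freq=5, skip
  Position 3 ('d'): freq=2, skip
  Position 4 ('a'): freq=5, skip
  Position 5 ('a'): freq=5, skip
  Position 6 ('a'): freq=5, skip
  Position 7 ('b'): unique! => answer = 7

7


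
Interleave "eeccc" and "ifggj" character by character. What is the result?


Interleaving "eeccc" and "ifggj":
  Position 0: 'e' from first, 'i' from second => "ei"
  Position 1: 'e' from first, 'f' from second => "ef"
  Position 2: 'c' from first, 'g' from second => "cg"
  Position 3: 'c' from first, 'g' from second => "cg"
  Position 4: 'c' from first, 'j' from second => "cj"
Result: eiefcgcgcj

eiefcgcgcj


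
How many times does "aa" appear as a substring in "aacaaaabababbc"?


Searching for "aa" in "aacaaaabababbc"
Scanning each position:
  Position 0: "aa" => MATCH
  Position 1: "ac" => no
  Position 2: "ca" => no
  Position 3: "aa" => MATCH
  Position 4: "aa" => MATCH
  Position 5: "aa" => MATCH
  Position 6: "ab" => no
  Position 7: "ba" => no
  Position 8: "ab" => no
  Position 9: "ba" => no
  Position 10: "ab" => no
  Position 11: "bb" => no
  Position 12: "bc" => no
Total occurrences: 4

4


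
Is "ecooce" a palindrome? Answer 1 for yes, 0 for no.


Input: ecooce
Reversed: ecooce
  Compare pos 0 ('e') with pos 5 ('e'): match
  Compare pos 1 ('c') with pos 4 ('c'): match
  Compare pos 2 ('o') with pos 3 ('o'): match
Result: palindrome

1


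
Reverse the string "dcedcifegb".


Input: dcedcifegb
Reading characters right to left:
  Position 9: 'b'
  Position 8: 'g'
  Position 7: 'e'
  Position 6: 'f'
  Position 5: 'i'
  Position 4: 'c'
  Position 3: 'd'
  Position 2: 'e'
  Position 1: 'c'
  Position 0: 'd'
Reversed: bgeficdecd

bgeficdecd


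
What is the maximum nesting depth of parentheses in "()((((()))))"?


Input: "()((((()))))"
Tracking depth:
  Position 0 '(': depth becomes 1
  Position 1 ')': depth becomes 0
  Position 2 '(': depth becomes 1
  Position 3 '(': depth becomes 2
  Position 4 '(': depth becomes 3
  Position 5 '(': depth becomes 4
  Position 6 '(': depth becomes 5
  Position 7 ')': depth becomes 4
  Position 8 ')': depth becomes 3
  Position 9 ')': depth becomes 2
  Position 10 ')': depth becomes 1
  Position 11 ')': depth becomes 0
Maximum depth reached: 5

5


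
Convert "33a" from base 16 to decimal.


Input: "33a" in base 16
Positional expansion:
  Digit '3' (value 3) x 16^2 = 768
  Digit '3' (value 3) x 16^1 = 48
  Digit 'a' (value 10) x 16^0 = 10
Sum = 826

826


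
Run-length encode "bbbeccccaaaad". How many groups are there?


Input: bbbeccccaaaad
Scanning for consecutive runs:
  Group 1: 'b' x 3 (positions 0-2)
  Group 2: 'e' x 1 (positions 3-3)
  Group 3: 'c' x 4 (positions 4-7)
  Group 4: 'a' x 4 (positions 8-11)
  Group 5: 'd' x 1 (positions 12-12)
Total groups: 5

5


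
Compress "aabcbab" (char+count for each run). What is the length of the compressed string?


Input: aabcbab
Runs:
  'a' x 2 => "a2"
  'b' x 1 => "b1"
  'c' x 1 => "c1"
  'b' x 1 => "b1"
  'a' x 1 => "a1"
  'b' x 1 => "b1"
Compressed: "a2b1c1b1a1b1"
Compressed length: 12

12


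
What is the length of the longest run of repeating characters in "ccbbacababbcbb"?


Input: "ccbbacababbcbb"
Scanning for longest run:
  Position 1 ('c'): continues run of 'c', length=2
  Position 2 ('b'): new char, reset run to 1
  Position 3 ('b'): continues run of 'b', length=2
  Position 4 ('a'): new char, reset run to 1
  Position 5 ('c'): new char, reset run to 1
  Position 6 ('a'): new char, reset run to 1
  Position 7 ('b'): new char, reset run to 1
  Position 8 ('a'): new char, reset run to 1
  Position 9 ('b'): new char, reset run to 1
  Position 10 ('b'): continues run of 'b', length=2
  Position 11 ('c'): new char, reset run to 1
  Position 12 ('b'): new char, reset run to 1
  Position 13 ('b'): continues run of 'b', length=2
Longest run: 'c' with length 2

2


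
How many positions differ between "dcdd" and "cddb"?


Comparing "dcdd" and "cddb" position by position:
  Position 0: 'd' vs 'c' => DIFFER
  Position 1: 'c' vs 'd' => DIFFER
  Position 2: 'd' vs 'd' => same
  Position 3: 'd' vs 'b' => DIFFER
Positions that differ: 3

3


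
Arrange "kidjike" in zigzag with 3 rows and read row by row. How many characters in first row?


Zigzag "kidjike" into 3 rows:
Placing characters:
  'k' => row 0
  'i' => row 1
  'd' => row 2
  'j' => row 1
  'i' => row 0
  'k' => row 1
  'e' => row 2
Rows:
  Row 0: "ki"
  Row 1: "ijk"
  Row 2: "de"
First row length: 2

2


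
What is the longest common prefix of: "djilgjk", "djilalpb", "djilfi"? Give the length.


Words: djilgjk, djilalpb, djilfi
  Position 0: all 'd' => match
  Position 1: all 'j' => match
  Position 2: all 'i' => match
  Position 3: all 'l' => match
  Position 4: ('g', 'a', 'f') => mismatch, stop
LCP = "djil" (length 4)

4


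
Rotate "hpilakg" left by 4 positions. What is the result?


Input: "hpilakg", rotate left by 4
First 4 characters: "hpil"
Remaining characters: "akg"
Concatenate remaining + first: "akg" + "hpil" = "akghpil"

akghpil


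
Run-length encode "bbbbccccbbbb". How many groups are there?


Input: bbbbccccbbbb
Scanning for consecutive runs:
  Group 1: 'b' x 4 (positions 0-3)
  Group 2: 'c' x 4 (positions 4-7)
  Group 3: 'b' x 4 (positions 8-11)
Total groups: 3

3


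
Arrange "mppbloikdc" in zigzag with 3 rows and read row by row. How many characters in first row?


Zigzag "mppbloikdc" into 3 rows:
Placing characters:
  'm' => row 0
  'p' => row 1
  'p' => row 2
  'b' => row 1
  'l' => row 0
  'o' => row 1
  'i' => row 2
  'k' => row 1
  'd' => row 0
  'c' => row 1
Rows:
  Row 0: "mld"
  Row 1: "pbokc"
  Row 2: "pi"
First row length: 3

3


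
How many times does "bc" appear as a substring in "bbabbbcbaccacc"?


Searching for "bc" in "bbabbbcbaccacc"
Scanning each position:
  Position 0: "bb" => no
  Position 1: "ba" => no
  Position 2: "ab" => no
  Position 3: "bb" => no
  Position 4: "bb" => no
  Position 5: "bc" => MATCH
  Position 6: "cb" => no
  Position 7: "ba" => no
  Position 8: "ac" => no
  Position 9: "cc" => no
  Position 10: "ca" => no
  Position 11: "ac" => no
  Position 12: "cc" => no
Total occurrences: 1

1


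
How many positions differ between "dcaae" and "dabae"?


Comparing "dcaae" and "dabae" position by position:
  Position 0: 'd' vs 'd' => same
  Position 1: 'c' vs 'a' => DIFFER
  Position 2: 'a' vs 'b' => DIFFER
  Position 3: 'a' vs 'a' => same
  Position 4: 'e' vs 'e' => same
Positions that differ: 2

2


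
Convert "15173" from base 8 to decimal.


Input: "15173" in base 8
Positional expansion:
  Digit '1' (value 1) x 8^4 = 4096
  Digit '5' (value 5) x 8^3 = 2560
  Digit '1' (value 1) x 8^2 = 64
  Digit '7' (value 7) x 8^1 = 56
  Digit '3' (value 3) x 8^0 = 3
Sum = 6779

6779


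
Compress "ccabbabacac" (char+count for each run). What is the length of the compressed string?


Input: ccabbabacac
Runs:
  'c' x 2 => "c2"
  'a' x 1 => "a1"
  'b' x 2 => "b2"
  'a' x 1 => "a1"
  'b' x 1 => "b1"
  'a' x 1 => "a1"
  'c' x 1 => "c1"
  'a' x 1 => "a1"
  'c' x 1 => "c1"
Compressed: "c2a1b2a1b1a1c1a1c1"
Compressed length: 18

18


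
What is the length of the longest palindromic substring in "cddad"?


Input: "cddad"
Checking substrings for palindromes:
  [2:5] "dad" (len 3) => palindrome
  [1:3] "dd" (len 2) => palindrome
Longest palindromic substring: "dad" with length 3

3


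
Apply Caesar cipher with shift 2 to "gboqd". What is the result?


Caesar cipher: shift "gboqd" by 2
  'g' (pos 6) + 2 = pos 8 = 'i'
  'b' (pos 1) + 2 = pos 3 = 'd'
  'o' (pos 14) + 2 = pos 16 = 'q'
  'q' (pos 16) + 2 = pos 18 = 's'
  'd' (pos 3) + 2 = pos 5 = 'f'
Result: idqsf

idqsf


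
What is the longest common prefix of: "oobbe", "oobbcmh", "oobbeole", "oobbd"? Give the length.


Words: oobbe, oobbcmh, oobbeole, oobbd
  Position 0: all 'o' => match
  Position 1: all 'o' => match
  Position 2: all 'b' => match
  Position 3: all 'b' => match
  Position 4: ('e', 'c', 'e', 'd') => mismatch, stop
LCP = "oobb" (length 4)

4


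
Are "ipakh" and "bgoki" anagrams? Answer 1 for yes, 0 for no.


Strings: "ipakh", "bgoki"
Sorted first:  ahikp
Sorted second: bgiko
Differ at position 0: 'a' vs 'b' => not anagrams

0


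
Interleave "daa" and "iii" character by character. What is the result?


Interleaving "daa" and "iii":
  Position 0: 'd' from first, 'i' from second => "di"
  Position 1: 'a' from first, 'i' from second => "ai"
  Position 2: 'a' from first, 'i' from second => "ai"
Result: diaiai

diaiai


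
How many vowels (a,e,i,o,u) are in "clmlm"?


Input: clmlm
Checking each character:
  'c' at position 0: consonant
  'l' at position 1: consonant
  'm' at position 2: consonant
  'l' at position 3: consonant
  'm' at position 4: consonant
Total vowels: 0

0


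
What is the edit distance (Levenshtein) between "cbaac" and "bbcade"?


Computing edit distance: "cbaac" -> "bbcade"
DP table:
           b    b    c    a    d    e
      0    1    2    3    4    5    6
  c   1    1    2    2    3    4    5
  b   2    1    1    2    3    4    5
  a   3    2    2    2    2    3    4
  a   4    3    3    3    2    3    4
  c   5    4    4    3    3    3    4
Edit distance = dp[5][6] = 4

4


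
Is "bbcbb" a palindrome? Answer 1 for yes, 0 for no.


Input: bbcbb
Reversed: bbcbb
  Compare pos 0 ('b') with pos 4 ('b'): match
  Compare pos 1 ('b') with pos 3 ('b'): match
Result: palindrome

1


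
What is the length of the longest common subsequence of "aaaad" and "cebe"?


LCS of "aaaad" and "cebe"
DP table:
           c    e    b    e
      0    0    0    0    0
  a   0    0    0    0    0
  a   0    0    0    0    0
  a   0    0    0    0    0
  a   0    0    0    0    0
  d   0    0    0    0    0
LCS length = dp[5][4] = 0

0


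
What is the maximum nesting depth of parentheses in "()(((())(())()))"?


Input: "()(((())(())()))"
Tracking depth:
  Position 0 '(': depth becomes 1
  Position 1 ')': depth becomes 0
  Position 2 '(': depth becomes 1
  Position 3 '(': depth becomes 2
  Position 4 '(': depth becomes 3
  Position 5 '(': depth becomes 4
  Position 6 ')': depth becomes 3
  Position 7 ')': depth becomes 2
  Position 8 '(': depth becomes 3
  Position 9 '(': depth becomes 4
  Position 10 ')': depth becomes 3
  Position 11 ')': depth becomes 2
  Position 12 '(': depth becomes 3
  Position 13 ')': depth becomes 2
  Position 14 ')': depth becomes 1
  Position 15 ')': depth becomes 0
Maximum depth reached: 4

4


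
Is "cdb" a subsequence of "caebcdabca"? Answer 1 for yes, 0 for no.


Check if "cdb" is a subsequence of "caebcdabca"
Greedy scan:
  Position 0 ('c'): matches sub[0] = 'c'
  Position 1 ('a'): no match needed
  Position 2 ('e'): no match needed
  Position 3 ('b'): no match needed
  Position 4 ('c'): no match needed
  Position 5 ('d'): matches sub[1] = 'd'
  Position 6 ('a'): no match needed
  Position 7 ('b'): matches sub[2] = 'b'
  Position 8 ('c'): no match needed
  Position 9 ('a'): no match needed
All 3 characters matched => is a subsequence

1


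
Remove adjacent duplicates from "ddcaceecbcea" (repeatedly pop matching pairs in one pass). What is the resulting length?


Input: ddcaceecbcea
Stack-based adjacent duplicate removal:
  Read 'd': push. Stack: d
  Read 'd': matches stack top 'd' => pop. Stack: (empty)
  Read 'c': push. Stack: c
  Read 'a': push. Stack: ca
  Read 'c': push. Stack: cac
  Read 'e': push. Stack: cace
  Read 'e': matches stack top 'e' => pop. Stack: cac
  Read 'c': matches stack top 'c' => pop. Stack: ca
  Read 'b': push. Stack: cab
  Read 'c': push. Stack: cabc
  Read 'e': push. Stack: cabce
  Read 'a': push. Stack: cabcea
Final stack: "cabcea" (length 6)

6


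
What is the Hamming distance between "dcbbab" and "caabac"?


Comparing "dcbbab" and "caabac" position by position:
  Position 0: 'd' vs 'c' => differ
  Position 1: 'c' vs 'a' => differ
  Position 2: 'b' vs 'a' => differ
  Position 3: 'b' vs 'b' => same
  Position 4: 'a' vs 'a' => same
  Position 5: 'b' vs 'c' => differ
Total differences (Hamming distance): 4

4


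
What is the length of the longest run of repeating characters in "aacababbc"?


Input: "aacababbc"
Scanning for longest run:
  Position 1 ('a'): continues run of 'a', length=2
  Position 2 ('c'): new char, reset run to 1
  Position 3 ('a'): new char, reset run to 1
  Position 4 ('b'): new char, reset run to 1
  Position 5 ('a'): new char, reset run to 1
  Position 6 ('b'): new char, reset run to 1
  Position 7 ('b'): continues run of 'b', length=2
  Position 8 ('c'): new char, reset run to 1
Longest run: 'a' with length 2

2


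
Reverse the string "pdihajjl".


Input: pdihajjl
Reading characters right to left:
  Position 7: 'l'
  Position 6: 'j'
  Position 5: 'j'
  Position 4: 'a'
  Position 3: 'h'
  Position 2: 'i'
  Position 1: 'd'
  Position 0: 'p'
Reversed: ljjahidp

ljjahidp


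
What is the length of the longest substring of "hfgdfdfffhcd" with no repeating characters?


Input: "hfgdfdfffhcd"
Sliding window (track last position of each char):
  Position 0 ('h'): window [0,0] length 1 -- new best
  Position 1 ('f'): window [0,1] length 2 -- new best
  Position 2 ('g'): window [0,2] length 3 -- new best
  Position 3 ('d'): window [0,3] length 4 -- new best
  Position 4 ('f'): repeat (last at 1), move window start to 2
  Position 4 ('f'): window [2,4] length 3
  Position 5 ('d'): repeat (last at 3), move window start to 4
  Position 5 ('d'): window [4,5] length 2
  Position 6 ('f'): repeat (last at 4), move window start to 5
  Position 6 ('f'): window [5,6] length 2
  Position 7 ('f'): repeat (last at 6), move window start to 7
  Position 7 ('f'): window [7,7] length 1
  Position 8 ('f'): repeat (last at 7), move window start to 8
  Position 8 ('f'): window [8,8] length 1
  Position 9 ('h'): window [8,9] length 2
  Position 10 ('c'): window [8,10] length 3
  Position 11 ('d'): window [8,11] length 4
Longest substring with no repeats: "hfgd" with length 4

4


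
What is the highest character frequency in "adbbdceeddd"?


Input: adbbdceeddd
Character counts:
  'a': 1
  'b': 2
  'c': 1
  'd': 5
  'e': 2
Maximum frequency: 5

5


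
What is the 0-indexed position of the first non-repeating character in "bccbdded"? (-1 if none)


Input: bccbdded
Character frequencies:
  'b': 2
  'c': 2
  'd': 3
  'e': 1
Scanning left to right for freq == 1:
  Position 0 ('b'): freq=2, skip
  Position 1 ('c'): freq=2, skip
  Position 2 ('c'): freq=2, skip
  Position 3 ('b'): freq=2, skip
  Position 4 ('d'): freq=3, skip
  Position 5 ('d'): freq=3, skip
  Position 6 ('e'): unique! => answer = 6

6


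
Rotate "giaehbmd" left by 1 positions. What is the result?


Input: "giaehbmd", rotate left by 1
First 1 characters: "g"
Remaining characters: "iaehbmd"
Concatenate remaining + first: "iaehbmd" + "g" = "iaehbmdg"

iaehbmdg


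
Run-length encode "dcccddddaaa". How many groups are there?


Input: dcccddddaaa
Scanning for consecutive runs:
  Group 1: 'd' x 1 (positions 0-0)
  Group 2: 'c' x 3 (positions 1-3)
  Group 3: 'd' x 4 (positions 4-7)
  Group 4: 'a' x 3 (positions 8-10)
Total groups: 4

4


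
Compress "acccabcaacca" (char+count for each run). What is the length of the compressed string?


Input: acccabcaacca
Runs:
  'a' x 1 => "a1"
  'c' x 3 => "c3"
  'a' x 1 => "a1"
  'b' x 1 => "b1"
  'c' x 1 => "c1"
  'a' x 2 => "a2"
  'c' x 2 => "c2"
  'a' x 1 => "a1"
Compressed: "a1c3a1b1c1a2c2a1"
Compressed length: 16

16


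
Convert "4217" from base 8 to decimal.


Input: "4217" in base 8
Positional expansion:
  Digit '4' (value 4) x 8^3 = 2048
  Digit '2' (value 2) x 8^2 = 128
  Digit '1' (value 1) x 8^1 = 8
  Digit '7' (value 7) x 8^0 = 7
Sum = 2191

2191


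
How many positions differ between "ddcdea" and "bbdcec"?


Comparing "ddcdea" and "bbdcec" position by position:
  Position 0: 'd' vs 'b' => DIFFER
  Position 1: 'd' vs 'b' => DIFFER
  Position 2: 'c' vs 'd' => DIFFER
  Position 3: 'd' vs 'c' => DIFFER
  Position 4: 'e' vs 'e' => same
  Position 5: 'a' vs 'c' => DIFFER
Positions that differ: 5

5


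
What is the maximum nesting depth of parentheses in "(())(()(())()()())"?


Input: "(())(()(())()()())"
Tracking depth:
  Position 0 '(': depth becomes 1
  Position 1 '(': depth becomes 2
  Position 2 ')': depth becomes 1
  Position 3 ')': depth becomes 0
  Position 4 '(': depth becomes 1
  Position 5 '(': depth becomes 2
  Position 6 ')': depth becomes 1
  Position 7 '(': depth becomes 2
  Position 8 '(': depth becomes 3
  Position 9 ')': depth becomes 2
  Position 10 ')': depth becomes 1
  Position 11 '(': depth becomes 2
  Position 12 ')': depth becomes 1
  Position 13 '(': depth becomes 2
  Position 14 ')': depth becomes 1
  Position 15 '(': depth becomes 2
  Position 16 ')': depth becomes 1
  Position 17 ')': depth becomes 0
Maximum depth reached: 3

3


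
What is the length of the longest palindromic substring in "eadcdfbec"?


Input: "eadcdfbec"
Checking substrings for palindromes:
  [2:5] "dcd" (len 3) => palindrome
Longest palindromic substring: "dcd" with length 3

3


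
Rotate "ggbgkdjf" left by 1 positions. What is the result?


Input: "ggbgkdjf", rotate left by 1
First 1 characters: "g"
Remaining characters: "gbgkdjf"
Concatenate remaining + first: "gbgkdjf" + "g" = "gbgkdjfg"

gbgkdjfg


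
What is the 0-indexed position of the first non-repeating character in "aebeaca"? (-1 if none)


Input: aebeaca
Character frequencies:
  'a': 3
  'b': 1
  'c': 1
  'e': 2
Scanning left to right for freq == 1:
  Position 0 ('a'): freq=3, skip
  Position 1 ('e'): freq=2, skip
  Position 2 ('b'): unique! => answer = 2

2


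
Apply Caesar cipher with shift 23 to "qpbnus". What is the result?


Caesar cipher: shift "qpbnus" by 23
  'q' (pos 16) + 23 = pos 13 = 'n'
  'p' (pos 15) + 23 = pos 12 = 'm'
  'b' (pos 1) + 23 = pos 24 = 'y'
  'n' (pos 13) + 23 = pos 10 = 'k'
  'u' (pos 20) + 23 = pos 17 = 'r'
  's' (pos 18) + 23 = pos 15 = 'p'
Result: nmykrp

nmykrp


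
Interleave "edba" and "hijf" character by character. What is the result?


Interleaving "edba" and "hijf":
  Position 0: 'e' from first, 'h' from second => "eh"
  Position 1: 'd' from first, 'i' from second => "di"
  Position 2: 'b' from first, 'j' from second => "bj"
  Position 3: 'a' from first, 'f' from second => "af"
Result: ehdibjaf

ehdibjaf


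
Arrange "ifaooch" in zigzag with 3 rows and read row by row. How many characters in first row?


Zigzag "ifaooch" into 3 rows:
Placing characters:
  'i' => row 0
  'f' => row 1
  'a' => row 2
  'o' => row 1
  'o' => row 0
  'c' => row 1
  'h' => row 2
Rows:
  Row 0: "io"
  Row 1: "foc"
  Row 2: "ah"
First row length: 2

2


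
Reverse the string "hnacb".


Input: hnacb
Reading characters right to left:
  Position 4: 'b'
  Position 3: 'c'
  Position 2: 'a'
  Position 1: 'n'
  Position 0: 'h'
Reversed: bcanh

bcanh


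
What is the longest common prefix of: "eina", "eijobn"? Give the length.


Words: eina, eijobn
  Position 0: all 'e' => match
  Position 1: all 'i' => match
  Position 2: ('n', 'j') => mismatch, stop
LCP = "ei" (length 2)

2


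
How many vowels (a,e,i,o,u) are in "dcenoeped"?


Input: dcenoeped
Checking each character:
  'd' at position 0: consonant
  'c' at position 1: consonant
  'e' at position 2: vowel (running total: 1)
  'n' at position 3: consonant
  'o' at position 4: vowel (running total: 2)
  'e' at position 5: vowel (running total: 3)
  'p' at position 6: consonant
  'e' at position 7: vowel (running total: 4)
  'd' at position 8: consonant
Total vowels: 4

4


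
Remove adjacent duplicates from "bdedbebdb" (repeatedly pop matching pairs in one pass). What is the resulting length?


Input: bdedbebdb
Stack-based adjacent duplicate removal:
  Read 'b': push. Stack: b
  Read 'd': push. Stack: bd
  Read 'e': push. Stack: bde
  Read 'd': push. Stack: bded
  Read 'b': push. Stack: bdedb
  Read 'e': push. Stack: bdedbe
  Read 'b': push. Stack: bdedbeb
  Read 'd': push. Stack: bdedbebd
  Read 'b': push. Stack: bdedbebdb
Final stack: "bdedbebdb" (length 9)

9


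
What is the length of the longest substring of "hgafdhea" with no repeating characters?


Input: "hgafdhea"
Sliding window (track last position of each char):
  Position 0 ('h'): window [0,0] length 1 -- new best
  Position 1 ('g'): window [0,1] length 2 -- new best
  Position 2 ('a'): window [0,2] length 3 -- new best
  Position 3 ('f'): window [0,3] length 4 -- new best
  Position 4 ('d'): window [0,4] length 5 -- new best
  Position 5 ('h'): repeat (last at 0), move window start to 1
  Position 5 ('h'): window [1,5] length 5
  Position 6 ('e'): window [1,6] length 6 -- new best
  Position 7 ('a'): repeat (last at 2), move window start to 3
  Position 7 ('a'): window [3,7] length 5
Longest substring with no repeats: "gafdhe" with length 6

6


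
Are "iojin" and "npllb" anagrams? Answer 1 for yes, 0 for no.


Strings: "iojin", "npllb"
Sorted first:  iijno
Sorted second: bllnp
Differ at position 0: 'i' vs 'b' => not anagrams

0


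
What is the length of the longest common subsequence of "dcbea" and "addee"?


LCS of "dcbea" and "addee"
DP table:
           a    d    d    e    e
      0    0    0    0    0    0
  d   0    0    1    1    1    1
  c   0    0    1    1    1    1
  b   0    0    1    1    1    1
  e   0    0    1    1    2    2
  a   0    1    1    1    2    2
LCS length = dp[5][5] = 2

2


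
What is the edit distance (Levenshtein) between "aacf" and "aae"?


Computing edit distance: "aacf" -> "aae"
DP table:
           a    a    e
      0    1    2    3
  a   1    0    1    2
  a   2    1    0    1
  c   3    2    1    1
  f   4    3    2    2
Edit distance = dp[4][3] = 2

2


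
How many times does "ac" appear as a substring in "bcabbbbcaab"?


Searching for "ac" in "bcabbbbcaab"
Scanning each position:
  Position 0: "bc" => no
  Position 1: "ca" => no
  Position 2: "ab" => no
  Position 3: "bb" => no
  Position 4: "bb" => no
  Position 5: "bb" => no
  Position 6: "bc" => no
  Position 7: "ca" => no
  Position 8: "aa" => no
  Position 9: "ab" => no
Total occurrences: 0

0


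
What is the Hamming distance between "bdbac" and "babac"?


Comparing "bdbac" and "babac" position by position:
  Position 0: 'b' vs 'b' => same
  Position 1: 'd' vs 'a' => differ
  Position 2: 'b' vs 'b' => same
  Position 3: 'a' vs 'a' => same
  Position 4: 'c' vs 'c' => same
Total differences (Hamming distance): 1

1


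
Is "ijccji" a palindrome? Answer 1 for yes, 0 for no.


Input: ijccji
Reversed: ijccji
  Compare pos 0 ('i') with pos 5 ('i'): match
  Compare pos 1 ('j') with pos 4 ('j'): match
  Compare pos 2 ('c') with pos 3 ('c'): match
Result: palindrome

1


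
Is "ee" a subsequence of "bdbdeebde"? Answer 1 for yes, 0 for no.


Check if "ee" is a subsequence of "bdbdeebde"
Greedy scan:
  Position 0 ('b'): no match needed
  Position 1 ('d'): no match needed
  Position 2 ('b'): no match needed
  Position 3 ('d'): no match needed
  Position 4 ('e'): matches sub[0] = 'e'
  Position 5 ('e'): matches sub[1] = 'e'
  Position 6 ('b'): no match needed
  Position 7 ('d'): no match needed
  Position 8 ('e'): no match needed
All 2 characters matched => is a subsequence

1


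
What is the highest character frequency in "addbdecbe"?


Input: addbdecbe
Character counts:
  'a': 1
  'b': 2
  'c': 1
  'd': 3
  'e': 2
Maximum frequency: 3

3


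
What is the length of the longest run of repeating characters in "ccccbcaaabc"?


Input: "ccccbcaaabc"
Scanning for longest run:
  Position 1 ('c'): continues run of 'c', length=2
  Position 2 ('c'): continues run of 'c', length=3
  Position 3 ('c'): continues run of 'c', length=4
  Position 4 ('b'): new char, reset run to 1
  Position 5 ('c'): new char, reset run to 1
  Position 6 ('a'): new char, reset run to 1
  Position 7 ('a'): continues run of 'a', length=2
  Position 8 ('a'): continues run of 'a', length=3
  Position 9 ('b'): new char, reset run to 1
  Position 10 ('c'): new char, reset run to 1
Longest run: 'c' with length 4

4


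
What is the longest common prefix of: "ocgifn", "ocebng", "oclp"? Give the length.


Words: ocgifn, ocebng, oclp
  Position 0: all 'o' => match
  Position 1: all 'c' => match
  Position 2: ('g', 'e', 'l') => mismatch, stop
LCP = "oc" (length 2)

2


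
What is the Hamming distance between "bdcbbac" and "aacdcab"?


Comparing "bdcbbac" and "aacdcab" position by position:
  Position 0: 'b' vs 'a' => differ
  Position 1: 'd' vs 'a' => differ
  Position 2: 'c' vs 'c' => same
  Position 3: 'b' vs 'd' => differ
  Position 4: 'b' vs 'c' => differ
  Position 5: 'a' vs 'a' => same
  Position 6: 'c' vs 'b' => differ
Total differences (Hamming distance): 5

5


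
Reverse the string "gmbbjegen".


Input: gmbbjegen
Reading characters right to left:
  Position 8: 'n'
  Position 7: 'e'
  Position 6: 'g'
  Position 5: 'e'
  Position 4: 'j'
  Position 3: 'b'
  Position 2: 'b'
  Position 1: 'm'
  Position 0: 'g'
Reversed: negejbbmg

negejbbmg


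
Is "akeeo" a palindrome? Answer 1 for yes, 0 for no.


Input: akeeo
Reversed: oeeka
  Compare pos 0 ('a') with pos 4 ('o'): MISMATCH
  Compare pos 1 ('k') with pos 3 ('e'): MISMATCH
Result: not a palindrome

0


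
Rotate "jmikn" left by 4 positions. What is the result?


Input: "jmikn", rotate left by 4
First 4 characters: "jmik"
Remaining characters: "n"
Concatenate remaining + first: "n" + "jmik" = "njmik"

njmik


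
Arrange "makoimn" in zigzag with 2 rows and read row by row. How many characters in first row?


Zigzag "makoimn" into 2 rows:
Placing characters:
  'm' => row 0
  'a' => row 1
  'k' => row 0
  'o' => row 1
  'i' => row 0
  'm' => row 1
  'n' => row 0
Rows:
  Row 0: "mkin"
  Row 1: "aom"
First row length: 4

4


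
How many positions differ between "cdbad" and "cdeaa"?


Comparing "cdbad" and "cdeaa" position by position:
  Position 0: 'c' vs 'c' => same
  Position 1: 'd' vs 'd' => same
  Position 2: 'b' vs 'e' => DIFFER
  Position 3: 'a' vs 'a' => same
  Position 4: 'd' vs 'a' => DIFFER
Positions that differ: 2

2


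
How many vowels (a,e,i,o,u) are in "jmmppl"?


Input: jmmppl
Checking each character:
  'j' at position 0: consonant
  'm' at position 1: consonant
  'm' at position 2: consonant
  'p' at position 3: consonant
  'p' at position 4: consonant
  'l' at position 5: consonant
Total vowels: 0

0


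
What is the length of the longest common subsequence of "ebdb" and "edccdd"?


LCS of "ebdb" and "edccdd"
DP table:
           e    d    c    c    d    d
      0    0    0    0    0    0    0
  e   0    1    1    1    1    1    1
  b   0    1    1    1    1    1    1
  d   0    1    2    2    2    2    2
  b   0    1    2    2    2    2    2
LCS length = dp[4][6] = 2

2


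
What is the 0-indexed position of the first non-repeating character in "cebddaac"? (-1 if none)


Input: cebddaac
Character frequencies:
  'a': 2
  'b': 1
  'c': 2
  'd': 2
  'e': 1
Scanning left to right for freq == 1:
  Position 0 ('c'): freq=2, skip
  Position 1 ('e'): unique! => answer = 1

1


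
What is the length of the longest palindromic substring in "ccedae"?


Input: "ccedae"
Checking substrings for palindromes:
  [0:2] "cc" (len 2) => palindrome
Longest palindromic substring: "cc" with length 2

2


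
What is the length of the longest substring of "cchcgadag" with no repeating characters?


Input: "cchcgadag"
Sliding window (track last position of each char):
  Position 0 ('c'): window [0,0] length 1 -- new best
  Position 1 ('c'): repeat (last at 0), move window start to 1
  Position 1 ('c'): window [1,1] length 1
  Position 2 ('h'): window [1,2] length 2 -- new best
  Position 3 ('c'): repeat (last at 1), move window start to 2
  Position 3 ('c'): window [2,3] length 2
  Position 4 ('g'): window [2,4] length 3 -- new best
  Position 5 ('a'): window [2,5] length 4 -- new best
  Position 6 ('d'): window [2,6] length 5 -- new best
  Position 7 ('a'): repeat (last at 5), move window start to 6
  Position 7 ('a'): window [6,7] length 2
  Position 8 ('g'): window [6,8] length 3
Longest substring with no repeats: "hcgad" with length 5

5


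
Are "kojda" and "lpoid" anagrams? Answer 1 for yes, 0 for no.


Strings: "kojda", "lpoid"
Sorted first:  adjko
Sorted second: dilop
Differ at position 0: 'a' vs 'd' => not anagrams

0


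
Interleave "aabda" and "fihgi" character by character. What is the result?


Interleaving "aabda" and "fihgi":
  Position 0: 'a' from first, 'f' from second => "af"
  Position 1: 'a' from first, 'i' from second => "ai"
  Position 2: 'b' from first, 'h' from second => "bh"
  Position 3: 'd' from first, 'g' from second => "dg"
  Position 4: 'a' from first, 'i' from second => "ai"
Result: afaibhdgai

afaibhdgai


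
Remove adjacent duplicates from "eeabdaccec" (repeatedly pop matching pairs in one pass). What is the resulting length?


Input: eeabdaccec
Stack-based adjacent duplicate removal:
  Read 'e': push. Stack: e
  Read 'e': matches stack top 'e' => pop. Stack: (empty)
  Read 'a': push. Stack: a
  Read 'b': push. Stack: ab
  Read 'd': push. Stack: abd
  Read 'a': push. Stack: abda
  Read 'c': push. Stack: abdac
  Read 'c': matches stack top 'c' => pop. Stack: abda
  Read 'e': push. Stack: abdae
  Read 'c': push. Stack: abdaec
Final stack: "abdaec" (length 6)

6


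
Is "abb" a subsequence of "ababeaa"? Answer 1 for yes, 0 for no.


Check if "abb" is a subsequence of "ababeaa"
Greedy scan:
  Position 0 ('a'): matches sub[0] = 'a'
  Position 1 ('b'): matches sub[1] = 'b'
  Position 2 ('a'): no match needed
  Position 3 ('b'): matches sub[2] = 'b'
  Position 4 ('e'): no match needed
  Position 5 ('a'): no match needed
  Position 6 ('a'): no match needed
All 3 characters matched => is a subsequence

1


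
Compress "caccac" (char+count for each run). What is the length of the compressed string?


Input: caccac
Runs:
  'c' x 1 => "c1"
  'a' x 1 => "a1"
  'c' x 2 => "c2"
  'a' x 1 => "a1"
  'c' x 1 => "c1"
Compressed: "c1a1c2a1c1"
Compressed length: 10

10


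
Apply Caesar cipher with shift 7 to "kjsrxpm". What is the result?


Caesar cipher: shift "kjsrxpm" by 7
  'k' (pos 10) + 7 = pos 17 = 'r'
  'j' (pos 9) + 7 = pos 16 = 'q'
  's' (pos 18) + 7 = pos 25 = 'z'
  'r' (pos 17) + 7 = pos 24 = 'y'
  'x' (pos 23) + 7 = pos 4 = 'e'
  'p' (pos 15) + 7 = pos 22 = 'w'
  'm' (pos 12) + 7 = pos 19 = 't'
Result: rqzyewt

rqzyewt


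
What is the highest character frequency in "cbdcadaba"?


Input: cbdcadaba
Character counts:
  'a': 3
  'b': 2
  'c': 2
  'd': 2
Maximum frequency: 3

3


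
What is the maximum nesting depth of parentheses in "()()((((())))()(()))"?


Input: "()()((((())))()(()))"
Tracking depth:
  Position 0 '(': depth becomes 1
  Position 1 ')': depth becomes 0
  Position 2 '(': depth becomes 1
  Position 3 ')': depth becomes 0
  Position 4 '(': depth becomes 1
  Position 5 '(': depth becomes 2
  Position 6 '(': depth becomes 3
  Position 7 '(': depth becomes 4
  Position 8 '(': depth becomes 5
  Position 9 ')': depth becomes 4
  Position 10 ')': depth becomes 3
  Position 11 ')': depth becomes 2
  Position 12 ')': depth becomes 1
  Position 13 '(': depth becomes 2
  Position 14 ')': depth becomes 1
  Position 15 '(': depth becomes 2
  Position 16 '(': depth becomes 3
  Position 17 ')': depth becomes 2
  Position 18 ')': depth becomes 1
  Position 19 ')': depth becomes 0
Maximum depth reached: 5

5


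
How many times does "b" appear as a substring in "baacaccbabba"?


Searching for "b" in "baacaccbabba"
Scanning each position:
  Position 0: "b" => MATCH
  Position 1: "a" => no
  Position 2: "a" => no
  Position 3: "c" => no
  Position 4: "a" => no
  Position 5: "c" => no
  Position 6: "c" => no
  Position 7: "b" => MATCH
  Position 8: "a" => no
  Position 9: "b" => MATCH
  Position 10: "b" => MATCH
  Position 11: "a" => no
Total occurrences: 4

4


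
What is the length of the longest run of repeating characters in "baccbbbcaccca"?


Input: "baccbbbcaccca"
Scanning for longest run:
  Position 1 ('a'): new char, reset run to 1
  Position 2 ('c'): new char, reset run to 1
  Position 3 ('c'): continues run of 'c', length=2
  Position 4 ('b'): new char, reset run to 1
  Position 5 ('b'): continues run of 'b', length=2
  Position 6 ('b'): continues run of 'b', length=3
  Position 7 ('c'): new char, reset run to 1
  Position 8 ('a'): new char, reset run to 1
  Position 9 ('c'): new char, reset run to 1
  Position 10 ('c'): continues run of 'c', length=2
  Position 11 ('c'): continues run of 'c', length=3
  Position 12 ('a'): new char, reset run to 1
Longest run: 'b' with length 3

3


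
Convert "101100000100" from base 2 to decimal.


Input: "101100000100" in base 2
Positional expansion:
  Digit '1' (value 1) x 2^11 = 2048
  Digit '0' (value 0) x 2^10 = 0
  Digit '1' (value 1) x 2^9 = 512
  Digit '1' (value 1) x 2^8 = 256
  Digit '0' (value 0) x 2^7 = 0
  Digit '0' (value 0) x 2^6 = 0
  Digit '0' (value 0) x 2^5 = 0
  Digit '0' (value 0) x 2^4 = 0
  Digit '0' (value 0) x 2^3 = 0
  Digit '1' (value 1) x 2^2 = 4
  Digit '0' (value 0) x 2^1 = 0
  Digit '0' (value 0) x 2^0 = 0
Sum = 2820

2820


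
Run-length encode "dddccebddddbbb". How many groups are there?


Input: dddccebddddbbb
Scanning for consecutive runs:
  Group 1: 'd' x 3 (positions 0-2)
  Group 2: 'c' x 2 (positions 3-4)
  Group 3: 'e' x 1 (positions 5-5)
  Group 4: 'b' x 1 (positions 6-6)
  Group 5: 'd' x 4 (positions 7-10)
  Group 6: 'b' x 3 (positions 11-13)
Total groups: 6

6


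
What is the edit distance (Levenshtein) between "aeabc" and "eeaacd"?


Computing edit distance: "aeabc" -> "eeaacd"
DP table:
           e    e    a    a    c    d
      0    1    2    3    4    5    6
  a   1    1    2    2    3    4    5
  e   2    1    1    2    3    4    5
  a   3    2    2    1    2    3    4
  b   4    3    3    2    2    3    4
  c   5    4    4    3    3    2    3
Edit distance = dp[5][6] = 3

3


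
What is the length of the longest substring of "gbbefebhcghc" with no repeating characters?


Input: "gbbefebhcghc"
Sliding window (track last position of each char):
  Position 0 ('g'): window [0,0] length 1 -- new best
  Position 1 ('b'): window [0,1] length 2 -- new best
  Position 2 ('b'): repeat (last at 1), move window start to 2
  Position 2 ('b'): window [2,2] length 1
  Position 3 ('e'): window [2,3] length 2
  Position 4 ('f'): window [2,4] length 3 -- new best
  Position 5 ('e'): repeat (last at 3), move window start to 4
  Position 5 ('e'): window [4,5] length 2
  Position 6 ('b'): window [4,6] length 3
  Position 7 ('h'): window [4,7] length 4 -- new best
  Position 8 ('c'): window [4,8] length 5 -- new best
  Position 9 ('g'): window [4,9] length 6 -- new best
  Position 10 ('h'): repeat (last at 7), move window start to 8
  Position 10 ('h'): window [8,10] length 3
  Position 11 ('c'): repeat (last at 8), move window start to 9
  Position 11 ('c'): window [9,11] length 3
Longest substring with no repeats: "febhcg" with length 6

6


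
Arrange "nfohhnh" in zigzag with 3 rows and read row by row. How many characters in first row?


Zigzag "nfohhnh" into 3 rows:
Placing characters:
  'n' => row 0
  'f' => row 1
  'o' => row 2
  'h' => row 1
  'h' => row 0
  'n' => row 1
  'h' => row 2
Rows:
  Row 0: "nh"
  Row 1: "fhn"
  Row 2: "oh"
First row length: 2

2


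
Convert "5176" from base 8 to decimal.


Input: "5176" in base 8
Positional expansion:
  Digit '5' (value 5) x 8^3 = 2560
  Digit '1' (value 1) x 8^2 = 64
  Digit '7' (value 7) x 8^1 = 56
  Digit '6' (value 6) x 8^0 = 6
Sum = 2686

2686


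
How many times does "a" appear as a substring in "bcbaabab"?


Searching for "a" in "bcbaabab"
Scanning each position:
  Position 0: "b" => no
  Position 1: "c" => no
  Position 2: "b" => no
  Position 3: "a" => MATCH
  Position 4: "a" => MATCH
  Position 5: "b" => no
  Position 6: "a" => MATCH
  Position 7: "b" => no
Total occurrences: 3

3


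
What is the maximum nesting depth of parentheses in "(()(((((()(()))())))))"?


Input: "(()(((((()(()))())))))"
Tracking depth:
  Position 0 '(': depth becomes 1
  Position 1 '(': depth becomes 2
  Position 2 ')': depth becomes 1
  Position 3 '(': depth becomes 2
  Position 4 '(': depth becomes 3
  Position 5 '(': depth becomes 4
  Position 6 '(': depth becomes 5
  Position 7 '(': depth becomes 6
  Position 8 '(': depth becomes 7
  Position 9 ')': depth becomes 6
  Position 10 '(': depth becomes 7
  Position 11 '(': depth becomes 8
  Position 12 ')': depth becomes 7
  Position 13 ')': depth becomes 6
  Position 14 ')': depth becomes 5
  Position 15 '(': depth becomes 6
  Position 16 ')': depth becomes 5
  Position 17 ')': depth becomes 4
  Position 18 ')': depth becomes 3
  Position 19 ')': depth becomes 2
  Position 20 ')': depth becomes 1
  Position 21 ')': depth becomes 0
Maximum depth reached: 8

8


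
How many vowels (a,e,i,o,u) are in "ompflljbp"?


Input: ompflljbp
Checking each character:
  'o' at position 0: vowel (running total: 1)
  'm' at position 1: consonant
  'p' at position 2: consonant
  'f' at position 3: consonant
  'l' at position 4: consonant
  'l' at position 5: consonant
  'j' at position 6: consonant
  'b' at position 7: consonant
  'p' at position 8: consonant
Total vowels: 1

1


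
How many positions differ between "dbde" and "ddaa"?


Comparing "dbde" and "ddaa" position by position:
  Position 0: 'd' vs 'd' => same
  Position 1: 'b' vs 'd' => DIFFER
  Position 2: 'd' vs 'a' => DIFFER
  Position 3: 'e' vs 'a' => DIFFER
Positions that differ: 3

3


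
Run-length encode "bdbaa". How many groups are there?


Input: bdbaa
Scanning for consecutive runs:
  Group 1: 'b' x 1 (positions 0-0)
  Group 2: 'd' x 1 (positions 1-1)
  Group 3: 'b' x 1 (positions 2-2)
  Group 4: 'a' x 2 (positions 3-4)
Total groups: 4

4


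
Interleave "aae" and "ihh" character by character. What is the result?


Interleaving "aae" and "ihh":
  Position 0: 'a' from first, 'i' from second => "ai"
  Position 1: 'a' from first, 'h' from second => "ah"
  Position 2: 'e' from first, 'h' from second => "eh"
Result: aiaheh

aiaheh
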